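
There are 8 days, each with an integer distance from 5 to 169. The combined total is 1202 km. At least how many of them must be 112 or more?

Suppose at most 8 − j of them reach 112; then j values are ≤ 111 and the rest ≤ 169.
The total is then ≤ 111·j + 169·(8 − j) = 1352 − 58j. For this to be ≥ 1202 we need j ≤ 2, so at least 8 − 2 = 6 must reach 112.
Exactly 6 works: 6 values at 169 and 2 at 111 total 1236; lower one of the high values by 34 (still ≥ 112) to hit 1202.

6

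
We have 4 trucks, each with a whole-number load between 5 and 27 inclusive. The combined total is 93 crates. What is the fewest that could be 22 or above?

If only k of them are at least 22, the other 4 − k are at most 21, so the total is at most k·27 + (4 − k)·21.
This must reach 93, so k·27 + (4 − k)·21 ≥ 93, giving k ≥ 2.
Exactly 2 works: 2 values at 27 and 2 at 21 total 96; lower one of the high values by 3 (still ≥ 22) to hit 93.

2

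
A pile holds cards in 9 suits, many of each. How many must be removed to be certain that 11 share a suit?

You could draw 10 of every suit without reaching 11 of any — 90 in all.
One more forces 11 of some suit, so 90 + 1 = 91.

91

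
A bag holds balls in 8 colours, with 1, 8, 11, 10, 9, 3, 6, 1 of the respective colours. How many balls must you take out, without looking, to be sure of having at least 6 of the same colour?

31

In the worst case you take as many as possible of each colour without reaching 6: 1 + 5 + 5 + 5 + 5 + 3 + 5 + 1 = 30.
The next one must give 6 of some colour, so 30 + 1 = 31.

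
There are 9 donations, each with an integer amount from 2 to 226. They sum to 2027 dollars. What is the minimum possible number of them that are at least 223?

8

Suppose at most 9 − j of them reach 223; then j values are ≤ 222 and the rest ≤ 226.
The total is then ≤ 222·j + 226·(9 − j) = 2034 − 4j. For this to be ≥ 2027 we need j ≤ 1, so at least 9 − 1 = 8 must reach 223.
Exactly 8 works: 8 values at 226 and 1 at 222 total 2030; lower one of the high values by 3 (still ≥ 223) to hit 2027.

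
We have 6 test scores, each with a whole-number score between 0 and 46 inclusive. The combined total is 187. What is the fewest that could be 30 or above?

1

If only k of them are at least 30, the other 6 − k are at most 29, so the total is at most k·46 + (6 − k)·29.
This must reach 187, so k·46 + (6 − k)·29 ≥ 187, giving k ≥ 1.
Exactly 1 works: 1 value at 46 and 5 at 29 total 191; lower one of the high values by 4 (still ≥ 30) to hit 187.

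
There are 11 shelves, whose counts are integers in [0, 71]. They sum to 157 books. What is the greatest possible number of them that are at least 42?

If k of the values are ≥ 42, the total is ≥ 42k + 0(11 − k).
Setting 42k + 0(11 − k) ≤ 157 gives 42k ≤ 157, so k ≤ 3.
k = 3 is achieved by 3 values at 42 and 8 at 0, total 126; add 31 to one value (staying below 42) to reach 157.

3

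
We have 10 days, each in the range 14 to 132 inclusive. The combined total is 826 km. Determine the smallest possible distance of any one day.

14

To make one day as small as possible, make the other 9 as large as possible.
The other 9 can take up 9 × 132 = 1188 ≥ 826 − 14, so one day can sit at its floor of 14.
Achievable: one at 14 and the other 9 totalling 812, which fits since 9 × 14 ≤ 812 ≤ 9 × 132.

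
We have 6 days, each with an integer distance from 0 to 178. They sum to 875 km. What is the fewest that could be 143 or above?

If only k of them are at least 143, the other 6 − k are at most 142, so the total is at most k·178 + (6 − k)·142.
This must reach 875, so k·178 + (6 − k)·142 ≥ 875, giving k ≥ 1.
Exactly 1 works: 1 value at 178 and 5 at 142 total 888; lower one of the high values by 13 (still ≥ 143) to hit 875.

1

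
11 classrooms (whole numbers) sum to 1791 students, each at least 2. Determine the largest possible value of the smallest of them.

162

The average is 1791/11 < 163, so some value is ≤ 162.
Taking 2 copies of 162 and 9 copies of 163 gives exactly 1791, so 162 is attained.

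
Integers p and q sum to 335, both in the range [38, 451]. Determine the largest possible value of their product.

With p + q fixed, pq peaks when the two are closest together.
Taking p = 167 and q = 168 (both in [38, 451]) gives pq = 28056.

28056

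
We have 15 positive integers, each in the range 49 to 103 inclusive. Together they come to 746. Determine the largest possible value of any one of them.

To make one integer as large as possible, make the other 14 as small as possible.
The other 14 contribute at least 14 × 49 = 686, leaving at most 746 − 686 = 60.
Since 60 ≤ 103, this is achievable: one at 60 and 14 at 49.

60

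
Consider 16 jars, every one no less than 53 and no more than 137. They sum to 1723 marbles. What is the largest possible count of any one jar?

137

Maximizing one value means minimizing the remaining 15.
The other 15 contribute at least 15 × 53 = 795, leaving at most 1723 − 795 = 928.
But each jar is capped at 137, so the maximum is 137.
Achievable: one at 137 and the other 15 totalling 1586, which fits since 15 × 53 ≤ 1586 ≤ 15 × 137.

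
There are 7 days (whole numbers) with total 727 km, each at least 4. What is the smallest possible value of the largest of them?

104

The 7 values sum to 727, so their maximum is at least ⌈727/7⌉ = 104.
Equality holds with 6 values of 104 and 1 value of 103.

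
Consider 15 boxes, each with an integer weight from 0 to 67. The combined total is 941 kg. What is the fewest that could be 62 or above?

5

Each value short of 62 is at most 61, costing at least 67 − 61 = 6 against the maximum total of 1005.
We can afford to lose at most 1005 − 941 = 64, so at most ⌊64/6⌋ = 10 fall short, and at least 5 are ≥ 62.
Exactly 5 works: 5 values at 67 and 10 at 61 total 945; lower one of the high values by 4 (still ≥ 62) to hit 941.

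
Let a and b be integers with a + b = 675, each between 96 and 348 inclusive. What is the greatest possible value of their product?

For a fixed sum, the product ab is largest when a and b are as close as possible.
Taking a = 337 and b = 338 (both in [96, 348]) gives ab = 113906.

113906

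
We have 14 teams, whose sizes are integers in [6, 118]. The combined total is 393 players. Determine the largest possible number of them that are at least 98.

3

With k values at 98 or above and the rest at least 6, the sum is at least 84 + 92k.
Since the sum is 393, we need 92k ≤ 309, i.e. k ≤ 3.
k = 3 is achieved by 3 values at 98 and 11 at 6, total 360; add 33 to one value (staying below 98) to reach 393.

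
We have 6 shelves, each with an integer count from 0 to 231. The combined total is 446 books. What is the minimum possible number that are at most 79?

Each value above 79 is at least 80, contributing at least 80 − 0 = 80 above the floor 0.
The sum exceeds the floor total 0 by 446, so at most ⌊446/80⌋ = 5 exceed 79, and at least 1 are ≤ 79.
Exactly 1 works: 1 value at 0 and 5 at 80 total 400; raise one of the low values by 46 (still ≤ 79) to hit 446.

1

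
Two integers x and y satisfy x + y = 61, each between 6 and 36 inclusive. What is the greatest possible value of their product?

For a fixed sum, the product xy is largest when x and y are as close as possible.
Taking x = 30 and y = 31 (both in [6, 36]) gives xy = 930.

930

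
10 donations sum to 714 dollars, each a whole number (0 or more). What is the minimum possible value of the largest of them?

If every one of the 10 were at most 71, the total would be at most 10 × 71 = 710 < 714.
Equality holds with 4 values of 72 and 6 values of 71.

72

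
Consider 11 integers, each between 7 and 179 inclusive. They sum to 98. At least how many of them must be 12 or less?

Let j be the number exceeding 12. Then the total is ≥ 13·j + 7·(11 − j) = 77 + 6j.
So 6j ≤ 21 and j ≤ 3; hence at least 11 − 3 = 8 are ≤ 12.
Exactly 8 works: 8 values at 7 and 3 at 13 total 95; raise one of the low values by 3 (still ≤ 12) to hit 98.

8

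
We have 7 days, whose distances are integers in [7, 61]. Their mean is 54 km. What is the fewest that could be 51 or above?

3

The total is 7 × 54 = 378.
If only k of them are at least 51, the other 7 − k are at most 50, so the total is at most k·61 + (7 − k)·50.
This must reach 378, so k·61 + (7 − k)·50 ≥ 378, giving k ≥ 3.
Exactly 3 works: 3 values at 61 and 4 at 50 total 383; lower one of the high values by 5 (still ≥ 51) to hit 378.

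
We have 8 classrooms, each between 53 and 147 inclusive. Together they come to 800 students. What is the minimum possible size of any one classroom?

53

Minimizing one value means maximizing the remaining 7.
The other 7 can take up 7 × 147 = 1029 ≥ 800 − 53, so one classroom can sit at its floor of 53.
Achievable: one at 53 and the other 7 totalling 747, which fits since 7 × 53 ≤ 747 ≤ 7 × 147.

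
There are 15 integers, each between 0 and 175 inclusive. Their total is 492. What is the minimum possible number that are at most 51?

Let j be the number exceeding 51. Then the total is ≥ 52·j + 0·(15 − j) = 0 + 52j.
So 52j ≤ 492 and j ≤ 9; hence at least 15 − 9 = 6 are ≤ 51.
Exactly 6 works: 6 values at 0 and 9 at 52 total 468; raise one of the low values by 24 (still ≤ 51) to hit 492.

6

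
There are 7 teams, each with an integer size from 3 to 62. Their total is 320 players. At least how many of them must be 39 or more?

3

Each value short of 39 is at most 38, costing at least 62 − 38 = 24 against the maximum total of 434.
We can afford to lose at most 434 − 320 = 114, so at most ⌊114/24⌋ = 4 fall short, and at least 3 are ≥ 39.
Exactly 3 works: 3 values at 62 and 4 at 38 total 338; lower one of the high values by 18 (still ≥ 39) to hit 320.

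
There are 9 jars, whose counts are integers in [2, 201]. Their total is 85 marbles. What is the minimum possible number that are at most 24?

7

Each value above 24 is at least 25, contributing at least 25 − 2 = 23 above the floor 2.
The sum exceeds the floor total 18 by 67, so at most ⌊67/23⌋ = 2 exceed 24, and at least 7 are ≤ 24.
Exactly 7 works: 7 values at 2 and 2 at 25 total 64; raise one of the low values by 21 (still ≤ 24) to hit 85.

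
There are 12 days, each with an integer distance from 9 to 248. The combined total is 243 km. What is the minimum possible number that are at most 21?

2

Each value above 21 is at least 22, contributing at least 22 − 9 = 13 above the floor 9.
The sum exceeds the floor total 108 by 135, so at most ⌊135/13⌋ = 10 exceed 21, and at least 2 are ≤ 21.
Exactly 2 works: 2 values at 9 and 10 at 22 total 238; raise one of the low values by 5 (still ≤ 21) to hit 243.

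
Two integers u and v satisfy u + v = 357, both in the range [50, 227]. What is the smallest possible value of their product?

Since u + v is fixed, pushing one of them to its bound minimizes the product.
At the endpoint u = 130, v = 357 − 130 = 227, so uv = 130 × 227 = 29510.

29510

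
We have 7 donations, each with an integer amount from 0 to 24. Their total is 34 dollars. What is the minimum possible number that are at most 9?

4

If only k of them are at most 9, the other 7 − k are at least 10, so the total is at least (7 − k)·10 + k·0.
This is ≤ 34, so (7 − k)·10 + 0k ≤ 34, which gives k ≥ 4.
Exactly 4 works: 4 values at 0 and 3 at 10 total 30; raise one of the low values by 4 (still ≤ 9) to hit 34.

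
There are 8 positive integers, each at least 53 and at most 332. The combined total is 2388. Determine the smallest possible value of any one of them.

Minimizing one value means maximizing the remaining 7.
The other 7 contribute at most 7 × 332 = 2324, leaving at least 2388 − 2324 = 64.
Since 64 ≥ 53, this is achievable: one at 64 and 7 at 332.

64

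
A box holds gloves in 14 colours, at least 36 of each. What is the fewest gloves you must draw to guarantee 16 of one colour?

211

In the worst case you draw 15 of each of the 14 colours: 14 × 15 = 210.
One more forces 16 of some colour, so 210 + 1 = 211.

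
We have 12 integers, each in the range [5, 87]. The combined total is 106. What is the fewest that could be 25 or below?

If only k of them are at most 25, the other 12 − k are at least 26, so the total is at least (12 − k)·26 + k·5.
This is ≤ 106, so (12 − k)·26 + 5k ≤ 106, which gives k ≥ 10.
Exactly 10 works: 10 values at 5 and 2 at 26 total 102; raise one of the low values by 4 (still ≤ 25) to hit 106.

10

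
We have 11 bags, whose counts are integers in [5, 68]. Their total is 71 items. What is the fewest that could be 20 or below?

10

If only k of them are at most 20, the other 11 − k are at least 21, so the total is at least (11 − k)·21 + k·5.
This is ≤ 71, so (11 − k)·21 + 5k ≤ 71, which gives k ≥ 10.
Exactly 10 works: 10 values at 5 and 1 at 21 total 71.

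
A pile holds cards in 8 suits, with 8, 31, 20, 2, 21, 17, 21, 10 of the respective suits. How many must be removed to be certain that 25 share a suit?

In the worst case you take as many as possible of each suit without reaching 25: 8 + 24 + 20 + 2 + 21 + 17 + 21 + 10 = 123.
The next one must give 25 of some suit, so 123 + 1 = 124.

124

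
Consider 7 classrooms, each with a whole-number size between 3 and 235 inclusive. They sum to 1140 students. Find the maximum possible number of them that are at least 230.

4

With k values at 230 or above and the rest at least 3, the sum is at least 21 + 227k.
Since the sum is 1140, we need 227k ≤ 1119, i.e. k ≤ 4.
k = 4 is achieved by 4 values at 230 and 3 at 3, total 929; add 211 to one value (staying below 230) to reach 1140.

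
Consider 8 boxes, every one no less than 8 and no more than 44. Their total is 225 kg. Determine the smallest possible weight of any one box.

8

To make one box as small as possible, make the other 7 as large as possible.
The other 7 can take up 7 × 44 = 308 ≥ 225 − 8, so one box can sit at its floor of 8.
Achievable: one at 8 and the other 7 totalling 217, which fits since 7 × 8 ≤ 217 ≤ 7 × 44.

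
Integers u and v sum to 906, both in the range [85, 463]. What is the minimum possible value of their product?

For a fixed sum, uv is smallest when u and v are as far apart as possible.
The extreme feasible split is u = 443, v = 463, giving uv = 205109.

205109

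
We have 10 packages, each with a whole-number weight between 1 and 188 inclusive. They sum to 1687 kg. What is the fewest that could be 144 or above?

If only k of them are at least 144, the other 10 − k are at most 143, so the total is at most k·188 + (10 − k)·143.
This must reach 1687, so k·188 + (10 − k)·143 ≥ 1687, giving k ≥ 6.
Exactly 6 works: 6 values at 188 and 4 at 143 total 1700; lower one of the high values by 13 (still ≥ 144) to hit 1687.

6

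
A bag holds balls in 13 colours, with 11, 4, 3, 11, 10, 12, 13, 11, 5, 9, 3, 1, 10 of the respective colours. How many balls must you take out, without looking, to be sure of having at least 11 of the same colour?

96

In the worst case you take as many as possible of each colour without reaching 11: 10 + 4 + 3 + 10 + 10 + 10 + 10 + 10 + 5 + 9 + 3 + 1 + 10 = 95.
The next one must give 11 of some colour, so 95 + 1 = 96.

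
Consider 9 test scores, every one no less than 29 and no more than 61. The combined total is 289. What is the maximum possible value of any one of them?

To make one score as large as possible, make the other 8 as small as possible.
The other 8 contribute at least 8 × 29 = 232, leaving at most 289 − 232 = 57.
Since 57 ≤ 61, this is achievable: one at 57 and 8 at 29.

57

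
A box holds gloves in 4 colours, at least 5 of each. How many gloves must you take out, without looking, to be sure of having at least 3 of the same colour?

9

In the worst case you draw 2 of each of the 4 colours: 4 × 2 = 8.
One more forces 3 of some colour, so 8 + 1 = 9.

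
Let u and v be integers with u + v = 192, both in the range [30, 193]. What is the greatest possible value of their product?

For a fixed sum, the product uv is largest when u and v are as close as possible.
Taking u = 96 and v = 96 (both in [30, 193]) gives uv = 9216.

9216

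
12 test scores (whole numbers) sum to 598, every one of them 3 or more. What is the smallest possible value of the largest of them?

The 12 values sum to 598, so their maximum is at least ⌈598/12⌉ = 50.
Equality holds with 10 values of 50 and 2 values of 49.

50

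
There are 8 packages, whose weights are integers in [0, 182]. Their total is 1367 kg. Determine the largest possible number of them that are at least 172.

With k values at 172 or above and the rest at least 0, the sum is at least 0 + 172k.
Since the sum is 1367, we need 172k ≤ 1367, i.e. k ≤ 7.
k = 7 is achieved by 7 values at 172 and 1 at 0, total 1204; add 163 to one value (staying below 172) to reach 1367.

7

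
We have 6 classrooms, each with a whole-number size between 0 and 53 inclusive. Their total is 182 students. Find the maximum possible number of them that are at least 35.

5

If k of the values are ≥ 35, the total is ≥ 35k + 0(6 − k).
Setting 35k + 0(6 − k) ≤ 182 gives 35k ≤ 182, so k ≤ 5.
k = 5 is achieved by 5 values at 35 and 1 at 0, total 175; add 7 to one value (staying below 35) to reach 182.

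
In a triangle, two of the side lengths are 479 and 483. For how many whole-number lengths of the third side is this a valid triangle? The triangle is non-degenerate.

957

The triangle inequality gives |479 − 483| < c < 479 + 483, i.e. 4 < c < 962.
So c can be any integer from 5 to 961: 957 values.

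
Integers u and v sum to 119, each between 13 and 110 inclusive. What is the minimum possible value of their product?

1378

For a fixed sum, uv is smallest when u and v are as far apart as possible.
The extreme feasible split is u = 13, v = 106, giving uv = 1378.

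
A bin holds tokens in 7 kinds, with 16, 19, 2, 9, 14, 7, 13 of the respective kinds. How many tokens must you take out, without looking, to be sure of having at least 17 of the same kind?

In the worst case you take as many as possible of each kind without reaching 17: 16 + 16 + 2 + 9 + 14 + 7 + 13 = 77.
The next one must give 17 of some kind, so 77 + 1 = 78.

78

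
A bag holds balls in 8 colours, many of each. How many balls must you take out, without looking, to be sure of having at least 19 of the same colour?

145

In the worst case you draw 18 of each of the 8 colours: 8 × 18 = 144.
One more forces 19 of some colour, so 144 + 1 = 145.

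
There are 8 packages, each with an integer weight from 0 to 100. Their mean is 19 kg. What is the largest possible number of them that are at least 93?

The total is 8 × 19 = 152.
Suppose k of them are at least 93. Those contribute at least 93 each and the other 8 − k at least 0 each.
So the total is at least 93k + 0(8 − k) = 0 + 93k. This must be ≤ 152, giving k ≤ 1.
k = 1 is achieved by 1 value at 93 and 7 at 0, total 93; add 59 to one value (staying below 93) to reach 152.

1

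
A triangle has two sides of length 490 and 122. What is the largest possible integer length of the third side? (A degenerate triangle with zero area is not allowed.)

611

The third side must be less than 490 + 122 = 612.
The largest integer below 612 is 611.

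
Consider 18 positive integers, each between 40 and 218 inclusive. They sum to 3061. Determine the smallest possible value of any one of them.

Minimizing one value means maximizing the remaining 17.
The other 17 can take up 17 × 218 = 3706 ≥ 3061 − 40, so one integer can sit at its floor of 40.
Achievable: one at 40 and the other 17 totalling 3021, which fits since 17 × 40 ≤ 3021 ≤ 17 × 218.

40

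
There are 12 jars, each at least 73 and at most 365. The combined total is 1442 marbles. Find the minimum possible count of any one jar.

Minimizing one value means maximizing the remaining 11.
The other 11 can take up 11 × 365 = 4015 ≥ 1442 − 73, so one jar can sit at its floor of 73.
Achievable: one at 73 and the other 11 totalling 1369, which fits since 11 × 73 ≤ 1369 ≤ 11 × 365.

73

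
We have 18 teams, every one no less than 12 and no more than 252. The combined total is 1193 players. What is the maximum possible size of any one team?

Maximizing one value means minimizing the remaining 17.
The other 17 contribute at least 17 × 12 = 204, leaving at most 1193 − 204 = 989.
But each team is capped at 252, so the maximum is 252.
Achievable: one at 252 and the other 17 totalling 941, which fits since 17 × 12 ≤ 941 ≤ 17 × 252.

252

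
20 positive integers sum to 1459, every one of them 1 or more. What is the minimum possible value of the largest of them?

Some value must be at least ⌈1459/20⌉ = 73, since 20 × 72 = 1440 < 1459.
Achievable: 19 of them at 73 and 1 at 72 total 1459.

73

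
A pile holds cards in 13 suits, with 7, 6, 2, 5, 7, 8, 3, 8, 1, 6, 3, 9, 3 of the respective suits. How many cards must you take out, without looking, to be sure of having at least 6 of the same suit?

53

In the worst case you take as many as possible of each suit without reaching 6: 5 + 5 + 2 + 5 + 5 + 5 + 3 + 5 + 1 + 5 + 3 + 5 + 3 = 52.
The next one must give 6 of some suit, so 52 + 1 = 53.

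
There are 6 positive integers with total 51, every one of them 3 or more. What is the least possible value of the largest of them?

If every one of the 6 were at most 8, the total would be at most 6 × 8 = 48 < 51.
Achievable: 3 of them at 9 and 3 at 8 total 51.

9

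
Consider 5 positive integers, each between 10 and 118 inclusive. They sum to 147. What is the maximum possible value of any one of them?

107

Maximizing one value means minimizing the remaining 4.
The other 4 contribute at least 4 × 10 = 40, leaving at most 147 − 40 = 107.
Since 107 ≤ 118, this is achievable: one at 107 and 4 at 10.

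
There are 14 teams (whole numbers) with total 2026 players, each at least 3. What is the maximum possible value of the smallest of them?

144

The 14 values sum to 2026, so their minimum is at most ⌊2026/14⌋ = 144.
Taking 4 copies of 144 and 10 copies of 145 gives exactly 2026, so 144 is attained.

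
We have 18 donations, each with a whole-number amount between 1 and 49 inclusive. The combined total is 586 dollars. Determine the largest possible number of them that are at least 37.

15

With k values at 37 or above and the rest at least 1, the sum is at least 18 + 36k.
Since the sum is 586, we need 36k ≤ 568, i.e. k ≤ 15.
k = 15 is achieved by 15 values at 37 and 3 at 1, total 558; add 28 to one value (staying below 37) to reach 586.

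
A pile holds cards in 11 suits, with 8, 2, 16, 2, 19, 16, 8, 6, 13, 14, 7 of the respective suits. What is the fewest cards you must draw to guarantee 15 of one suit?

103

In the worst case you take as many as possible of each suit without reaching 15: 8 + 2 + 14 + 2 + 14 + 14 + 8 + 6 + 13 + 14 + 7 = 102.
The next one must give 15 of some suit, so 102 + 1 = 103.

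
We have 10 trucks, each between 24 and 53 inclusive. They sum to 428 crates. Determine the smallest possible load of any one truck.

24

To make one truck as small as possible, make the other 9 as large as possible.
The other 9 can take up 9 × 53 = 477 ≥ 428 − 24, so one truck can sit at its floor of 24.
Achievable: one at 24 and the other 9 totalling 404, which fits since 9 × 24 ≤ 404 ≤ 9 × 53.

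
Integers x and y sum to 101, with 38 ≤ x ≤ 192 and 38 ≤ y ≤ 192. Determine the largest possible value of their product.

xy = x(101 − x) is maximized when x is as near 101/2 as the bounds allow.
Taking x = 50 and y = 51 (both in [38, 192]) gives xy = 2550.

2550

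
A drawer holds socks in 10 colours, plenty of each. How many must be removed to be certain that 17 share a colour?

You could draw 16 of every colour without reaching 17 of any — 160 in all.
One more forces 17 of some colour, so 160 + 1 = 161.

161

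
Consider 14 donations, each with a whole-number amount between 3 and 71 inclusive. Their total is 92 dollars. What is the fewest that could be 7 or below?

4

Each value above 7 is at least 8, contributing at least 8 − 3 = 5 above the floor 3.
The sum exceeds the floor total 42 by 50, so at most ⌊50/5⌋ = 10 exceed 7, and at least 4 are ≤ 7.
Exactly 4 works: 4 values at 3 and 10 at 8 total 92.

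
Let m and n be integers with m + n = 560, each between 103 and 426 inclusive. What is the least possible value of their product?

Since m + n is fixed, pushing one of them to its bound minimizes the product.
At the endpoint m = 134, n = 560 − 134 = 426, so mn = 134 × 426 = 57084.

57084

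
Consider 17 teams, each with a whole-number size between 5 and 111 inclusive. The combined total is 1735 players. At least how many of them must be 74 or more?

If only k of them are at least 74, the other 17 − k are at most 73, so the total is at most k·111 + (17 − k)·73.
This must reach 1735, so k·111 + (17 − k)·73 ≥ 1735, giving k ≥ 13.
Exactly 13 works: 13 values at 111 and 4 at 73 total 1735.

13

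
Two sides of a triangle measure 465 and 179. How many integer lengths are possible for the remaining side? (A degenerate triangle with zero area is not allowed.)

The triangle inequality gives |465 − 179| < c < 465 + 179, i.e. 286 < c < 644.
So c can be any integer from 287 to 643: 357 values.

357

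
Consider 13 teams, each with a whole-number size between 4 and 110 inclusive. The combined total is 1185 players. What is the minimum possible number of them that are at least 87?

If only k of them are at least 87, the other 13 − k are at most 86, so the total is at most k·110 + (13 − k)·86.
This must reach 1185, so k·110 + (13 − k)·86 ≥ 1185, giving k ≥ 3.
Exactly 3 works: 3 values at 110 and 10 at 86 total 1190; lower one of the high values by 5 (still ≥ 87) to hit 1185.

3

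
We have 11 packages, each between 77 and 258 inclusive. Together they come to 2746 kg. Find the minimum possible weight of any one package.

To make one package as small as possible, make the other 10 as large as possible.
The other 10 contribute at most 10 × 258 = 2580, leaving at least 2746 − 2580 = 166.
Since 166 ≥ 77, this is achievable: one at 166 and 10 at 258.

166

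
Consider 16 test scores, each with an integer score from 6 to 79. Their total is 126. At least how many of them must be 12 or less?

12

If only k of them are at most 12, the other 16 − k are at least 13, so the total is at least (16 − k)·13 + k·6.
This is ≤ 126, so (16 − k)·13 + 6k ≤ 126, which gives k ≥ 12.
Exactly 12 works: 12 values at 6 and 4 at 13 total 124; raise one of the low values by 2 (still ≤ 12) to hit 126.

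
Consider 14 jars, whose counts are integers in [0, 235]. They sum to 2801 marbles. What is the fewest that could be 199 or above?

1

If only k of them are at least 199, the other 14 − k are at most 198, so the total is at most k·235 + (14 − k)·198.
This must reach 2801, so k·235 + (14 − k)·198 ≥ 2801, giving k ≥ 1.
Exactly 1 works: 1 value at 235 and 13 at 198 total 2809; lower one of the high values by 8 (still ≥ 199) to hit 2801.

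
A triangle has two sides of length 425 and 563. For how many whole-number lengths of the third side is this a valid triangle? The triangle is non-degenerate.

The triangle inequality gives |425 − 563| < c < 425 + 563, i.e. 138 < c < 988.
So c can be any integer from 139 to 987: 849 values.

849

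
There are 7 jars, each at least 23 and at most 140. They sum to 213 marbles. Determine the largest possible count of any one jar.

75

Maximizing one value means minimizing the remaining 6.
The other 6 contribute at least 6 × 23 = 138, leaving at most 213 − 138 = 75.
Since 75 ≤ 140, this is achievable: one at 75 and 6 at 23.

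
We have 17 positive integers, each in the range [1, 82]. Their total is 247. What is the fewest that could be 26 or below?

9

Each value above 26 is at least 27, contributing at least 27 − 1 = 26 above the floor 1.
The sum exceeds the floor total 17 by 230, so at most ⌊230/26⌋ = 8 exceed 26, and at least 9 are ≤ 26.
Exactly 9 works: 9 values at 1 and 8 at 27 total 225; raise one of the low values by 22 (still ≤ 26) to hit 247.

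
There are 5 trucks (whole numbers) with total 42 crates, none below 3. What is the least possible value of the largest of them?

The 5 values sum to 42, so their maximum is at least ⌈42/5⌉ = 9.
Taking 3 copies of 8 and 2 copies of 9 gives exactly 42, so 9 is attained.

9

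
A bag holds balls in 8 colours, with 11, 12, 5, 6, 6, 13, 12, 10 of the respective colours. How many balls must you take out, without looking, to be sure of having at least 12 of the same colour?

72

In the worst case you take as many as possible of each colour without reaching 12: 11 + 11 + 5 + 6 + 6 + 11 + 11 + 10 = 71.
The next one must give 12 of some colour, so 71 + 1 = 72.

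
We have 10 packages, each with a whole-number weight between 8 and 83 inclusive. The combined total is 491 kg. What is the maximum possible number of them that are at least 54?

8

If k of the values are ≥ 54, the total is ≥ 54k + 8(10 − k).
Setting 54k + 8(10 − k) ≤ 491 gives 46k ≤ 411, so k ≤ 8.
k = 8 is achieved by 8 values at 54 and 2 at 8, total 448; add 43 to one value (staying below 54) to reach 491.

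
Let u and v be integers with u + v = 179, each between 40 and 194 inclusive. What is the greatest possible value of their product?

uv = u(179 − u) is maximized when u is as near 179/2 as the bounds allow.
Taking u = 89 and v = 90 (both in [40, 194]) gives uv = 8010.

8010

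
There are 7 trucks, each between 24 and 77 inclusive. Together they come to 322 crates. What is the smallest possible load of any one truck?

24

To make one truck as small as possible, make the other 6 as large as possible.
The other 6 can take up 6 × 77 = 462 ≥ 322 − 24, so one truck can sit at its floor of 24.
Achievable: one at 24 and the other 6 totalling 298, which fits since 6 × 24 ≤ 298 ≤ 6 × 77.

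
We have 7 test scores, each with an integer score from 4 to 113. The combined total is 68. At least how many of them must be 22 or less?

If only k of them are at most 22, the other 7 − k are at least 23, so the total is at least (7 − k)·23 + k·4.
This is ≤ 68, so (7 − k)·23 + 4k ≤ 68, which gives k ≥ 5.
Exactly 5 works: 5 values at 4 and 2 at 23 total 66; raise one of the low values by 2 (still ≤ 22) to hit 68.

5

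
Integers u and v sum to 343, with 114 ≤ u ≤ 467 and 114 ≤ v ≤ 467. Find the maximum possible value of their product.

uv = u(343 − u) is maximized when u is as near 343/2 as the bounds allow.
Taking u = 171 and v = 172 (both in [114, 467]) gives uv = 29412.

29412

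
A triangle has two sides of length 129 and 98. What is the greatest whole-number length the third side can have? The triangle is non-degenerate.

226

The third side must be less than 129 + 98 = 227.
The largest integer below 227 is 226.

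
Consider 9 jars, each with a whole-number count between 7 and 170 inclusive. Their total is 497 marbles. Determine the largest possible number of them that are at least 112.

4

If k of the values are ≥ 112, the total is ≥ 112k + 7(9 − k).
Setting 112k + 7(9 − k) ≤ 497 gives 105k ≤ 434, so k ≤ 4.
k = 4 is achieved by 4 values at 112 and 5 at 7, total 483; add 14 to one value (staying below 112) to reach 497.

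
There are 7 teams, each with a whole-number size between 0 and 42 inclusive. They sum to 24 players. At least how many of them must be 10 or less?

5

Each value above 10 is at least 11, contributing at least 11 − 0 = 11 above the floor 0.
The sum exceeds the floor total 0 by 24, so at most ⌊24/11⌋ = 2 exceed 10, and at least 5 are ≤ 10.
Exactly 5 works: 5 values at 0 and 2 at 11 total 22; raise one of the low values by 2 (still ≤ 10) to hit 24.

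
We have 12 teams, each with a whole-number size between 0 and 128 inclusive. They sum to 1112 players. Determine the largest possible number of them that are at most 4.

Each value at 4 or below falls at least 128 − 4 = 124 short of the ceiling 128.
The ceiling total is 12 × 128 = 1536, and we need 1112, so at most ⌊(1536 − 1112)/124⌋ = 3 can be that low.
k = 3 is achieved by 3 values at 4 and 9 at 128, total 1164; lower one of the 128's by 52 (still > 4) to reach 1112.

3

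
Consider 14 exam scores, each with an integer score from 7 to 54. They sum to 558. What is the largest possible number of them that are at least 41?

If k of the values are ≥ 41, the total is ≥ 41k + 7(14 − k).
Setting 41k + 7(14 − k) ≤ 558 gives 34k ≤ 460, so k ≤ 13.
k = 13 is achieved by 13 values at 41 and 1 at 7, total 540; add 18 to one value (staying below 41) to reach 558.

13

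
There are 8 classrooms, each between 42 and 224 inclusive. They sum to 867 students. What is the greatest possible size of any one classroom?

Maximizing one value means minimizing the remaining 7.
The other 7 contribute at least 7 × 42 = 294, leaving at most 867 − 294 = 573.
But each classroom is capped at 224, so the maximum is 224.
Achievable: one at 224 and the other 7 totalling 643, which fits since 7 × 42 ≤ 643 ≤ 7 × 224.

224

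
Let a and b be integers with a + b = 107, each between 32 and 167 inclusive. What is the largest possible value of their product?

With a + b fixed, ab peaks when the two are closest together.
Taking a = 53 and b = 54 (both in [32, 167]) gives ab = 2862.

2862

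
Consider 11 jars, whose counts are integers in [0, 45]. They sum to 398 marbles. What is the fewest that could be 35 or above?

3

If only k of them are at least 35, the other 11 − k are at most 34, so the total is at most k·45 + (11 − k)·34.
This must reach 398, so k·45 + (11 − k)·34 ≥ 398, giving k ≥ 3.
Exactly 3 works: 3 values at 45 and 8 at 34 total 407; lower one of the high values by 9 (still ≥ 35) to hit 398.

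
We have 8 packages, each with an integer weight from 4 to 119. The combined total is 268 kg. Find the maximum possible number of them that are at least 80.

3

With k values at 80 or above and the rest at least 4, the sum is at least 32 + 76k.
Since the sum is 268, we need 76k ≤ 236, i.e. k ≤ 3.
k = 3 is achieved by 3 values at 80 and 5 at 4, total 260; add 8 to one value (staying below 80) to reach 268.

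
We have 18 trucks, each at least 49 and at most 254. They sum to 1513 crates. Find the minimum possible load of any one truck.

49

Minimizing one value means maximizing the remaining 17.
The other 17 can take up 17 × 254 = 4318 ≥ 1513 − 49, so one truck can sit at its floor of 49.
Achievable: one at 49 and the other 17 totalling 1464, which fits since 17 × 49 ≤ 1464 ≤ 17 × 254.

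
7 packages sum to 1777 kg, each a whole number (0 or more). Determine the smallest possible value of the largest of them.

254

Some value must be at least ⌈1777/7⌉ = 254, since 7 × 253 = 1771 < 1777.
Equality holds with 6 values of 254 and 1 value of 253.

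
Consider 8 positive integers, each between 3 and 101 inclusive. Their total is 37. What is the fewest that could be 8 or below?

Each value above 8 is at least 9, contributing at least 9 − 3 = 6 above the floor 3.
The sum exceeds the floor total 24 by 13, so at most ⌊13/6⌋ = 2 exceed 8, and at least 6 are ≤ 8.
Exactly 6 works: 6 values at 3 and 2 at 9 total 36; raise one of the low values by 1 (still ≤ 8) to hit 37.

6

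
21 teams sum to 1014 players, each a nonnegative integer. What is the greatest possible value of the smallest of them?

The average is 1014/21 < 49, so some value is ≤ 48.
Taking 15 copies of 48 and 6 copies of 49 gives exactly 1014, so 48 is attained.

48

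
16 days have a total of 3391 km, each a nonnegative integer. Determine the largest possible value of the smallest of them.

The 16 values sum to 3391, so their minimum is at most ⌊3391/16⌋ = 211.
Equality holds with 1 value of 211 and 15 values of 212.

211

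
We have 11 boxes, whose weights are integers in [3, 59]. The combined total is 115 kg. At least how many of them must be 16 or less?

If only k of them are at most 16, the other 11 − k are at least 17, so the total is at least (11 − k)·17 + k·3.
This is ≤ 115, so (11 − k)·17 + 3k ≤ 115, which gives k ≥ 6.
Exactly 6 works: 6 values at 3 and 5 at 17 total 103; raise one of the low values by 12 (still ≤ 16) to hit 115.

6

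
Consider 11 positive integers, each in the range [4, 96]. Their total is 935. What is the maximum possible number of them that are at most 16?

1

Suppose k of them are at most 16. Those contribute at most 16 each and the rest at most 96 each.
So the total is at most 16k + 96(11 − k) = 1056 − 80k. This must still be ≥ 935, so k ≤ 1.
k = 1 is achieved by 1 value at 16 and 10 at 96, total 976; lower one of the 96's by 41 (still > 16) to reach 935.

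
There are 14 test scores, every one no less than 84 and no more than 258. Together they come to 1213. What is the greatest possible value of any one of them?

121

Maximizing one value means minimizing the remaining 13.
The other 13 contribute at least 13 × 84 = 1092, leaving at most 1213 − 1092 = 121.
Since 121 ≤ 258, this is achievable: one at 121 and 13 at 84.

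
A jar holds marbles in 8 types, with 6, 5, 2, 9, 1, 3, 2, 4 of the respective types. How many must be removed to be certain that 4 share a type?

21

In the worst case you take as many as possible of each type without reaching 4: 3 + 3 + 2 + 3 + 1 + 3 + 2 + 3 = 20.
The next one must give 4 of some type, so 20 + 1 = 21.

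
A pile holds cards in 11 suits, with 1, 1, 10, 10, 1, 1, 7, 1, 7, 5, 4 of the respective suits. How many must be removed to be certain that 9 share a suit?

45

In the worst case you take as many as possible of each suit without reaching 9: 1 + 1 + 8 + 8 + 1 + 1 + 7 + 1 + 7 + 5 + 4 = 44.
The next one must give 9 of some suit, so 44 + 1 = 45.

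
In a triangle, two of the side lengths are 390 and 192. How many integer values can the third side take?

The triangle inequality gives |390 − 192| < c < 390 + 192, i.e. 198 < c < 582.
So c can be any integer from 199 to 581: 383 values.

383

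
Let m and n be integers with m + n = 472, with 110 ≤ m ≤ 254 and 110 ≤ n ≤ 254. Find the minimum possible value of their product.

For a fixed sum, mn is smallest when m and n are as far apart as possible.
At the endpoint m = 218, n = 472 − 218 = 254, so mn = 218 × 254 = 55372.

55372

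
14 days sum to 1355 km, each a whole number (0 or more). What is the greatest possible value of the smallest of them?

The 14 values sum to 1355, so their minimum is at most ⌊1355/14⌋ = 96.
Taking 3 copies of 96 and 11 copies of 97 gives exactly 1355, so 96 is attained.

96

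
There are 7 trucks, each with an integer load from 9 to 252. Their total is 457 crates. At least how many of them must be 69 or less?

Each value above 69 is at least 70, contributing at least 70 − 9 = 61 above the floor 9.
The sum exceeds the floor total 63 by 394, so at most ⌊394/61⌋ = 6 exceed 69, and at least 1 are ≤ 69.
Exactly 1 works: 1 value at 9 and 6 at 70 total 429; raise one of the low values by 28 (still ≤ 69) to hit 457.

1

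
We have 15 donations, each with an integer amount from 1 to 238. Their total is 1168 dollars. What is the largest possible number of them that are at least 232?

Suppose k of them are at least 232. Those contribute at least 232 each and the other 15 − k at least 1 each.
So the total is at least 232k + 1(15 − k) = 15 + 231k. This must be ≤ 1168, giving k ≤ 4.
k = 4 is achieved by 4 values at 232 and 11 at 1, total 939; add 229 to one value (staying below 232) to reach 1168.

4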